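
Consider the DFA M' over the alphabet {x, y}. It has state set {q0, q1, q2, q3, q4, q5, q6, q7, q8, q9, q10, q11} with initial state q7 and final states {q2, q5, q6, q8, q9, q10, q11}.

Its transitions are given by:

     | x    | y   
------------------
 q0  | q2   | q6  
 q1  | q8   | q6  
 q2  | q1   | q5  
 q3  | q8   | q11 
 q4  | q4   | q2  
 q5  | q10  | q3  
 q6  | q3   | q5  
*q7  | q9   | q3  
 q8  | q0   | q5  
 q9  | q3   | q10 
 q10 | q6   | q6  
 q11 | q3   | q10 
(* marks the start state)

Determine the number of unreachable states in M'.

1

No path from q7 leads to q4; the other 11 states are all reachable.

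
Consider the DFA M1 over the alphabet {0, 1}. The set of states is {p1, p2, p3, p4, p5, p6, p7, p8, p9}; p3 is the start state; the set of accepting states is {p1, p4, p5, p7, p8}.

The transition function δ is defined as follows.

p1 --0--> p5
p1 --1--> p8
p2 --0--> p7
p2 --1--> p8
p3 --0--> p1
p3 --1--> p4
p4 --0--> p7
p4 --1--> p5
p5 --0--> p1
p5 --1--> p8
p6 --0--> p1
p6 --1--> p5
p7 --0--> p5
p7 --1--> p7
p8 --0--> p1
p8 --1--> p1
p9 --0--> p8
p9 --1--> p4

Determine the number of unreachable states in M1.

3

No path from p3 leads to p2, p6, p9; the other 6 states are all reachable.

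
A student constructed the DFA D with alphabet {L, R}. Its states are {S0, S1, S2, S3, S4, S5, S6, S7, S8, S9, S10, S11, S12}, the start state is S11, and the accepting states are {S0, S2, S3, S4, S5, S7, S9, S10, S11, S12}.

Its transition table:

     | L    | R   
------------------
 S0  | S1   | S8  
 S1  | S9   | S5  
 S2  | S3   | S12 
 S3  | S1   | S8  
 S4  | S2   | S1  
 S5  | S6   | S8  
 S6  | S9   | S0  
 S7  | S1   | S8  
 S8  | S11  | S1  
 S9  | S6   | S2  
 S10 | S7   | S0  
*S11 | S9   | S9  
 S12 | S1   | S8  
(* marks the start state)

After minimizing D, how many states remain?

Reachable states from the start: {S0,S1,S2,S3,S5,S6,S8,S9,S11,S12}. Unreachable: {S4,S7,S10} — drop them.
Initial partition by acceptance: {S0,S2,S3,S5,S9,S11,S12} | {S1,S6,S8}.
Refine {S0,S2,S3,S5,S9,S11,S12} on symbol L: members go to different blocks, giving {S0,S3,S5,S9,S12} and {S2,S11}.
On input R, block {S0,S3,S5,S9,S12} splits into {S0,S3,S5,S12} and {S9}.
On input L, block {S1,S6,S8} splits into {S1,S6} and {S8}.
Split {S2,S11} by δ(·,L) → {S2} and {S11}.
The partition is now stable with 6 blocks: {S0,S3,S5,S12} | {S1,S6} | {S2} | {S9} | {S8} | {S11}.

6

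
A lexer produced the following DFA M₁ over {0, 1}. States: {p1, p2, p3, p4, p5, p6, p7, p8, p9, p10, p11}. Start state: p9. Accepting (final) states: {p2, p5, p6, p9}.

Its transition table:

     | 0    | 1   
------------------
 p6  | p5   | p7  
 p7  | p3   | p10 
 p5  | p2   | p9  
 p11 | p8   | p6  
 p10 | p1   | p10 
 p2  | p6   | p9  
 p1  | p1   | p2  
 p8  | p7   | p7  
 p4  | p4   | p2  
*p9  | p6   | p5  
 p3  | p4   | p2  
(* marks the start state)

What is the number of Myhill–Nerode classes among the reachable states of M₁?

States {p8,p11} cannot be reached from the start state, so discard them.
Initial partition by acceptance: {p2,p5,p6,p9} | {p1,p3,p4,p7,p10}.
On input 1, block {p2,p5,p6,p9} splits into {p2,p5,p9} and {p6}.
Split {p2,p5,p9} by δ(·,0) → {p2,p9} and {p5}.
Refine {p2,p9} on symbol 1: members go to different blocks, giving {p2} and {p9}.
On input 1, block {p1,p3,p4,p7,p10} splits into {p1,p3,p4} and {p7,p10}.
No further refinement is possible. Final partition (6 blocks): {p2} | {p1,p3,p4} | {p6} | {p5} | {p9} | {p7,p10}.

6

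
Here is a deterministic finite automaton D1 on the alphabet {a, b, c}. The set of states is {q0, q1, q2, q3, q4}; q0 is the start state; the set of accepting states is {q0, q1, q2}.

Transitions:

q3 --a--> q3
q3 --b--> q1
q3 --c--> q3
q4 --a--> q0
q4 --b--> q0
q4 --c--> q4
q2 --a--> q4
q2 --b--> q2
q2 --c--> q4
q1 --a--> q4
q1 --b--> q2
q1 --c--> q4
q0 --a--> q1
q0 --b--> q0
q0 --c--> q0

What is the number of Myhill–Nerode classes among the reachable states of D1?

3

States {q3} cannot be reached from the start state, so discard them.
Start with accepting vs non-accepting: {q0,q1,q2} | {q4}.
Refine {q0,q1,q2} on symbol a: members go to different blocks, giving {q1,q2} and {q0}.
Stable partition: {q1,q2} | {q4} | {q0} — 3 equivalence classes.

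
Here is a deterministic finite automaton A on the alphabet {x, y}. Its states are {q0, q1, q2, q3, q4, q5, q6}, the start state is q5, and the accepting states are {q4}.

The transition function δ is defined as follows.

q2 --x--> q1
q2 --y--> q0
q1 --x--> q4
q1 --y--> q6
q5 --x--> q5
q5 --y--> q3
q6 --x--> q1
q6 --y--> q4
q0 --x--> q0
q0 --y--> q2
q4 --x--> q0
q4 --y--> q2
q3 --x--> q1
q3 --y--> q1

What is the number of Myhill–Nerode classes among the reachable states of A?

7

Every state is reachable, so we keep all 7.
Start with accepting vs non-accepting: {q4} | {q0,q1,q2,q3,q5,q6}.
On input x, block {q0,q1,q2,q3,q5,q6} splits into {q0,q2,q3,q5,q6} and {q1}.
Split {q0,q2,q3,q5,q6} by δ(·,x) → {q2,q3,q6} and {q0,q5}.
Refine {q2,q3,q6} on symbol y: members go to different blocks, giving {q2} and {q3} and {q6}.
On input y, block {q0,q5} splits into {q0} and {q5}.
Stable partition: {q4} | {q2} | {q1} | {q0} | {q3} | {q6} | {q5} — 7 equivalence classes.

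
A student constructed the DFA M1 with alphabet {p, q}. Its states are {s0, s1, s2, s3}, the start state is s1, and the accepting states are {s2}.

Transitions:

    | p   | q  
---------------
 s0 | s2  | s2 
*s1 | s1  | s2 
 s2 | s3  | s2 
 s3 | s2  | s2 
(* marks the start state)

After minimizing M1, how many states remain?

States {s0} cannot be reached from the start state, so discard them.
P0 = {s2} | {s1,s3}.
Refine {s1,s3} on symbol p: members go to different blocks, giving {s1} and {s3}.
Stable partition: {s2} | {s1} | {s3} — 3 equivalence classes.

3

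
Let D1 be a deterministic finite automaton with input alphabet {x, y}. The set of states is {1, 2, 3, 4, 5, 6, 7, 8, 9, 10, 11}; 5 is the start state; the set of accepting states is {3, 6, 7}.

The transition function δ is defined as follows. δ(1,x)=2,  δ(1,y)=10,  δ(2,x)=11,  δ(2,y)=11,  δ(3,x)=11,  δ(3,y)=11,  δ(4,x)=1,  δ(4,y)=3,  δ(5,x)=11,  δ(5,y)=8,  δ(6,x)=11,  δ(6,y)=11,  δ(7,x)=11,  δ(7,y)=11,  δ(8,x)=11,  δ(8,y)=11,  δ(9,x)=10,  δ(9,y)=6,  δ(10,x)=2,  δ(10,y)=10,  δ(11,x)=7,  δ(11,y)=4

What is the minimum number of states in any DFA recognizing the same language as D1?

6

Reachable states from the start: {1,2,3,4,5,7,8,10,11}. Unreachable: {6,9} — drop them.
Start with accepting vs non-accepting: {3,7} | {1,2,4,5,8,10,11}.
Split {1,2,4,5,8,10,11} by δ(·,x) → {1,2,4,5,8,10} and {11}.
Refine {1,2,4,5,8,10} on symbol x: members go to different blocks, giving {1,4,10} and {2,5,8}.
Refine {1,4,10} on symbol x: members go to different blocks, giving {1,10} and {4}.
Refine {2,5,8} on symbol y: members go to different blocks, giving {2,8} and {5}.
No further refinement is possible. Final partition (6 blocks): {3,7} | {1,10} | {11} | {2,8} | {4} | {5}.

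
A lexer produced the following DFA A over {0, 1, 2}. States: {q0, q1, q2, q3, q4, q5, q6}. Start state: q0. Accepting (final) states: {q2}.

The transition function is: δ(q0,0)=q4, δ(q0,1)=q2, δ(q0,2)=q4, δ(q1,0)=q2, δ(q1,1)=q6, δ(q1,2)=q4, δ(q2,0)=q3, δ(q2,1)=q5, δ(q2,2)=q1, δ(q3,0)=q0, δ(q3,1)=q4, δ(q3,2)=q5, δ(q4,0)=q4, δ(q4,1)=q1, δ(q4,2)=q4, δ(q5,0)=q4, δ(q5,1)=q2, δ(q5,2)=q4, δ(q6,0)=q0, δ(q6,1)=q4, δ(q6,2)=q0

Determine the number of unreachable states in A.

0

A breadth-first search from the start state visits every state.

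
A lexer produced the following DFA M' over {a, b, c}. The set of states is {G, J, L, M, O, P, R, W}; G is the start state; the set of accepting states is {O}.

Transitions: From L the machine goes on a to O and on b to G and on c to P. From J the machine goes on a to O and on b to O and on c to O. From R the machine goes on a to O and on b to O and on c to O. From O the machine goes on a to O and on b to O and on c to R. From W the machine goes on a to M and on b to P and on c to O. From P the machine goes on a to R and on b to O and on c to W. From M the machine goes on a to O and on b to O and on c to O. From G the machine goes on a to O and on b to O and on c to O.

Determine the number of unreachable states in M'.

BFS from G reaches {G, O, R}; the 5 state(s) J, L, M, P, W are never visited.

5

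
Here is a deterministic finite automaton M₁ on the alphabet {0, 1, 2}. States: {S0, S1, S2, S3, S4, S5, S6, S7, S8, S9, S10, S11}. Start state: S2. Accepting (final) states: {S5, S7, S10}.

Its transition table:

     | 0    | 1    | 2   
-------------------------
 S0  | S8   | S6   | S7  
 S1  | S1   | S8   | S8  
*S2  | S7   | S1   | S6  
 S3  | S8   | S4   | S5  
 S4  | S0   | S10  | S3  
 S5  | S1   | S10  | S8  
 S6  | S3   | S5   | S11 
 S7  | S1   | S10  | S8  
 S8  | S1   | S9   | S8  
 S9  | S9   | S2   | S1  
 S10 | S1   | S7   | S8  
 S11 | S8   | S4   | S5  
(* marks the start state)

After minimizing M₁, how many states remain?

Every state is reachable, so we keep all 12.
Initial partition by acceptance: {S5,S7,S10} | {S0,S1,S2,S3,S4,S6,S8,S9,S11}.
Split {S0,S1,S2,S3,S4,S6,S8,S9,S11} by δ(·,0) → {S0,S1,S3,S4,S6,S8,S9,S11} and {S2}.
On input 1, block {S0,S1,S3,S4,S6,S8,S9,S11} splits into {S0,S1,S3,S8,S11} and {S4,S6} and {S9}.
On input 1, block {S0,S1,S3,S8,S11} splits into {S0,S3,S11} and {S1} and {S8}.
The partition is now stable with 7 blocks: {S5,S7,S10} | {S0,S3,S11} | {S2} | {S4,S6} | {S9} | {S1} | {S8}.

7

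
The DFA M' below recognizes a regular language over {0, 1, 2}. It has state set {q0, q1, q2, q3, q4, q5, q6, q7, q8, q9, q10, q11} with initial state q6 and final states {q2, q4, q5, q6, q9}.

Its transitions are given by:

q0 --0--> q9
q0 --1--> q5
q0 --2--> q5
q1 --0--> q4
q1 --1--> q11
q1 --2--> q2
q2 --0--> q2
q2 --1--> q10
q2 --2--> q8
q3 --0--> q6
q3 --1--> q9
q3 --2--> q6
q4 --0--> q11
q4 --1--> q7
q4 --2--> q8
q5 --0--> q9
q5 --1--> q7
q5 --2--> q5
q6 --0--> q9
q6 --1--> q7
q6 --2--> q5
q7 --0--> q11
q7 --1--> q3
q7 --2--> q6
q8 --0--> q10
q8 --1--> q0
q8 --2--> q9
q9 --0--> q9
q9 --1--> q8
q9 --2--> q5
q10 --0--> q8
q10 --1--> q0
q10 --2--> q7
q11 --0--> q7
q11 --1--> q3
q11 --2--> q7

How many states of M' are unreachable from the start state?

BFS from q6 reaches {q0, q3, q5, q6, q7, q8, q9, q10, q11}; the 3 state(s) q1, q2, q4 are never visited.

3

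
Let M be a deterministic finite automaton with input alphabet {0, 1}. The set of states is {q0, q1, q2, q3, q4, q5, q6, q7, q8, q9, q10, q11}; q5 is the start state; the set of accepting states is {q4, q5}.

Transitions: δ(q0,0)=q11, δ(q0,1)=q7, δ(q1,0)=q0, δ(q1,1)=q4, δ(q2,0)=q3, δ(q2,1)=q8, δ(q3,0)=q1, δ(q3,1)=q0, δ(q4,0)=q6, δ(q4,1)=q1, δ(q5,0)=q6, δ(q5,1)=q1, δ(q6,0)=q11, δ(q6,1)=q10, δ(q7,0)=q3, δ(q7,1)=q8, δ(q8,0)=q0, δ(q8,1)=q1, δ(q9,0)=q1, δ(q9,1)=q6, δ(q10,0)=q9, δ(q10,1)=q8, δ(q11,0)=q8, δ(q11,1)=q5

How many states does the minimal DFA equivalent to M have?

States {q2} cannot be reached from the start state, so discard them.
P0 = {q4,q5} | {q0,q1,q3,q6,q7,q8,q9,q10,q11}.
On input 1, block {q0,q1,q3,q6,q7,q8,q9,q10,q11} splits into {q0,q3,q6,q7,q8,q9,q10} and {q1,q11}.
On input 0, block {q0,q3,q6,q7,q8,q9,q10} splits into {q0,q3,q6,q9} and {q7,q8,q10}.
On input 1, block {q0,q3,q6,q9} splits into {q0,q6} and {q3,q9}.
Split {q1,q11} by δ(·,0) → {q1} and {q11}.
Split {q7,q8,q10} by δ(·,0) → {q7,q10} and {q8}.
Stable partition: {q4,q5} | {q0,q6} | {q1} | {q7,q10} | {q3,q9} | {q11} | {q8} — 7 equivalence classes.

7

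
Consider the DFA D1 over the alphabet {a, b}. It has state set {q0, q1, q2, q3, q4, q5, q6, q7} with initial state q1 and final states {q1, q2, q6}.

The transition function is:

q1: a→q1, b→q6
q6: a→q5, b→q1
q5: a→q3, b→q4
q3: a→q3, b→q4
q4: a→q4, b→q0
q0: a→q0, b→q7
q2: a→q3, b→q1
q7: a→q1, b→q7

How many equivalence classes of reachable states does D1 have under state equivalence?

States {q2} cannot be reached from the start state, so discard them.
Start with accepting vs non-accepting: {q1,q6} | {q0,q3,q4,q5,q7}.
On input a, block {q1,q6} splits into {q1} and {q6}.
On input a, block {q0,q3,q4,q5,q7} splits into {q0,q3,q4,q5} and {q7}.
Split {q0,q3,q4,q5} by δ(·,b) → {q3,q4,q5} and {q0}.
Split {q3,q4,q5} by δ(·,b) → {q3,q5} and {q4}.
Stable partition: {q1} | {q3,q5} | {q6} | {q7} | {q0} | {q4} — 6 equivalence classes.

6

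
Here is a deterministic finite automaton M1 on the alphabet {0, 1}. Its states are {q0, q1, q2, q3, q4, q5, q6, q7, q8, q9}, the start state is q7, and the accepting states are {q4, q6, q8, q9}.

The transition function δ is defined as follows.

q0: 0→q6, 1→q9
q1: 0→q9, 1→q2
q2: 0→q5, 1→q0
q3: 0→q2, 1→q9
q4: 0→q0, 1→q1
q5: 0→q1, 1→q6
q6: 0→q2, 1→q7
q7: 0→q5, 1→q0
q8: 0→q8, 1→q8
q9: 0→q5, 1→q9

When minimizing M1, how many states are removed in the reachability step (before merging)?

Starting at q7 and following transitions, the reachable set is {q0, q1, q2, q5, q6, q7, q9}. That leaves q3, q4, q8 unreachable — 3 in total.

3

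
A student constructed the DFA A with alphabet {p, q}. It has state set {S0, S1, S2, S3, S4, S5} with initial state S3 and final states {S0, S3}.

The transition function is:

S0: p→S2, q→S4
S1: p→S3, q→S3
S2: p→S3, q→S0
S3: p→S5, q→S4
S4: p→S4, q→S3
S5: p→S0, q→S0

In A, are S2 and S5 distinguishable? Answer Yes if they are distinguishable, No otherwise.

First remove the unreachable states {S1}; 5 states remain.
P0 = {S0,S3} | {S2,S4,S5}.
Refine {S2,S4,S5} on symbol p: members go to different blocks, giving {S2,S5} and {S4}.
No further refinement is possible. Final partition (3 blocks): {S0,S3} | {S2,S5} | {S4}.
S2 and S5 lie in the same block of the stable partition, so they are equivalent — no string distinguishes them.

No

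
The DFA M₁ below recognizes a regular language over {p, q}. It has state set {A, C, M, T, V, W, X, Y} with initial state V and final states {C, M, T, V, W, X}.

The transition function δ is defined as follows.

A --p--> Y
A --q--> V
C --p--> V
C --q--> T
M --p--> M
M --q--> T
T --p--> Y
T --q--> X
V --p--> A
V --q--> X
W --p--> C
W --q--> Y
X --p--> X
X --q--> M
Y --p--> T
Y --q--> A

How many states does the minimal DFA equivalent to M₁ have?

First remove the unreachable states {C,W}; 6 states remain.
P0 = {M,T,V,X} | {A,Y}.
Refine {M,T,V,X} on symbol p: members go to different blocks, giving {M,X} and {T,V}.
Split {M,X} by δ(·,q) → {M} and {X}.
Refine {A,Y} on symbol p: members go to different blocks, giving {Y} and {A}.
Refine {T,V} on symbol p: members go to different blocks, giving {V} and {T}.
No further refinement is possible. Final partition (6 blocks): {M} | {Y} | {V} | {X} | {A} | {T}.

6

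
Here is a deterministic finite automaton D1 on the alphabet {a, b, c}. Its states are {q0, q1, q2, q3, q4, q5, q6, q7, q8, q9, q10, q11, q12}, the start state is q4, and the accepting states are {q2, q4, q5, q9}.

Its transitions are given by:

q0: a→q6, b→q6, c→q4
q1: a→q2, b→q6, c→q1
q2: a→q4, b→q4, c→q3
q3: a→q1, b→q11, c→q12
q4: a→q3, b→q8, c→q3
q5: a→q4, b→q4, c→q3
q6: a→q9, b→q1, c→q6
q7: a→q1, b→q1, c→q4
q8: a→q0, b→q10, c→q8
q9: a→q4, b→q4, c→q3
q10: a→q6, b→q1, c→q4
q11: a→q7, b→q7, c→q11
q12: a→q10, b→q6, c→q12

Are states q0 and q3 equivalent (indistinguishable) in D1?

No

States {q5} cannot be reached from the start state, so discard them.
Initial partition by acceptance: {q2,q4,q9} | {q0,q1,q3,q6,q7,q8,q10,q11,q12}.
On input a, block {q2,q4,q9} splits into {q2,q9} and {q4}.
On input a, block {q0,q1,q3,q6,q7,q8,q10,q11,q12} splits into {q0,q3,q7,q8,q10,q11,q12} and {q1,q6}.
Split {q0,q3,q7,q8,q10,q11,q12} by δ(·,a) → {q0,q3,q7,q10} and {q8,q11,q12}.
On input b, block {q0,q3,q7,q10} splits into {q0,q7,q10} and {q3}.
Refine {q8,q11,q12} on symbol b: members go to different blocks, giving {q8,q11} and {q12}.
Stable partition: {q2,q9} | {q0,q7,q10} | {q4} | {q1,q6} | {q8,q11} | {q3} | {q12} — 7 equivalence classes.
q0 and q3 end up in different blocks, so they are distinguishable. For instance, the string 'c' is accepted from only q0.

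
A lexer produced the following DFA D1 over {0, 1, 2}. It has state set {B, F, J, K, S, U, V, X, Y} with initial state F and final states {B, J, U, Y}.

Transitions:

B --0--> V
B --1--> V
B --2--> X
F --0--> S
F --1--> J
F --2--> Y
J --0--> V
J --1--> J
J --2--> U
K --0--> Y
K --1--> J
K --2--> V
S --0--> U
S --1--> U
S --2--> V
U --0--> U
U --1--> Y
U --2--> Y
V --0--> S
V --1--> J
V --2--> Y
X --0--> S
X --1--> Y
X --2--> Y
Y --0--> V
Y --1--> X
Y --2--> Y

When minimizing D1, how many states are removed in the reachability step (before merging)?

2

No path from F leads to B, K; the other 7 states are all reachable.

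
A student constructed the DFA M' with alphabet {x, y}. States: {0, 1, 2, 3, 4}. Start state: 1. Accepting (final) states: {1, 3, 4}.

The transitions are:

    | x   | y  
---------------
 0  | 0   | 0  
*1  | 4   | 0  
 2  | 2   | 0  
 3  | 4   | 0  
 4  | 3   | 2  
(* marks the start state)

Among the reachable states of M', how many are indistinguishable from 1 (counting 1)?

3

Every state is reachable, so we keep all 5.
P0 = {1,3,4} | {0,2}.
The partition is now stable with 2 blocks: {1,3,4} | {0,2}.
State 1 belongs to the block {1,3,4}, which has 3 states.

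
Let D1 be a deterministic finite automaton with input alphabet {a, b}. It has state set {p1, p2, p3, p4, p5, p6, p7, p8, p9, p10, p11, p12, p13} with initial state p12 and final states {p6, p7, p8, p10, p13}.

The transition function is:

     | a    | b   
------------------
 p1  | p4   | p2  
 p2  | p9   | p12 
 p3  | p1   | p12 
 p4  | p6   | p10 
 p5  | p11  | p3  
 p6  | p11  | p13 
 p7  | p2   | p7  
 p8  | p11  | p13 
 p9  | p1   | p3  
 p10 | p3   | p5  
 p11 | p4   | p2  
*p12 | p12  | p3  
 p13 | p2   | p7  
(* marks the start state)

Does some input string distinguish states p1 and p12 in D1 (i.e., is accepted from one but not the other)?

States {p8} cannot be reached from the start state, so discard them.
Start with accepting vs non-accepting: {p6,p7,p10,p13} | {p1,p2,p3,p4,p5,p9,p11,p12}.
Split {p6,p7,p10,p13} by δ(·,b) → {p6,p7,p13} and {p10}.
On input a, block {p1,p2,p3,p4,p5,p9,p11,p12} splits into {p1,p2,p3,p5,p9,p11,p12} and {p4}.
On input a, block {p1,p2,p3,p5,p9,p11,p12} splits into {p2,p3,p5,p9,p12} and {p1,p11}.
On input a, block {p6,p7,p13} splits into {p7,p13} and {p6}.
Refine {p2,p3,p5,p9,p12} on symbol a: members go to different blocks, giving {p3,p5,p9} and {p2,p12}.
On input b, block {p3,p5,p9} splits into {p5,p9} and {p3}.
Split {p2,p12} by δ(·,a) → {p2} and {p12}.
Stable partition: {p7,p13} | {p5,p9} | {p10} | {p4} | {p1,p11} | {p6} | {p2} | {p3} | {p12} — 9 equivalence classes.
p1 and p12 end up in different blocks, so they are distinguishable. For instance, the string 'aa' is accepted from only p1.

Yes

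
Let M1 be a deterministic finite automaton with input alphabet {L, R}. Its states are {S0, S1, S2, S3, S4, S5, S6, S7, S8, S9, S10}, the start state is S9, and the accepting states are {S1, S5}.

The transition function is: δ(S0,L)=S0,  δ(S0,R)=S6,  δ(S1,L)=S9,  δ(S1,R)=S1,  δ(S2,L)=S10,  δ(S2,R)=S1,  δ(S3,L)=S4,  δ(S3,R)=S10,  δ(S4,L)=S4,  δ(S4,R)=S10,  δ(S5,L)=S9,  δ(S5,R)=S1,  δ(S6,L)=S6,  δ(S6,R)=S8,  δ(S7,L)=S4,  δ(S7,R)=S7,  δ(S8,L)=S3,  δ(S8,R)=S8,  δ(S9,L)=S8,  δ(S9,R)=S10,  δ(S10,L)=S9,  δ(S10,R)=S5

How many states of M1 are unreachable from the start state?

No path from S9 leads to S0, S2, S6, S7; the other 7 states are all reachable.

4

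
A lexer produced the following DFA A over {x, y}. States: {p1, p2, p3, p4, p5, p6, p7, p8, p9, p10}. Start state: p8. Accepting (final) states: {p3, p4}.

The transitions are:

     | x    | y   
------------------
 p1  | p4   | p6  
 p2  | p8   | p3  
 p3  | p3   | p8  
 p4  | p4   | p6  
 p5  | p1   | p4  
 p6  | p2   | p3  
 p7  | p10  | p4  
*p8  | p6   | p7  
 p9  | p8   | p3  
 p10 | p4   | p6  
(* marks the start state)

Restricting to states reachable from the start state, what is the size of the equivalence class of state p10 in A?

Reachable states from the start: {p2,p3,p4,p6,p7,p8,p10}. Unreachable: {p1,p5,p9} — drop them.
Start with accepting vs non-accepting: {p3,p4} | {p2,p6,p7,p8,p10}.
Refine {p2,p6,p7,p8,p10} on symbol x: members go to different blocks, giving {p2,p6,p7,p8} and {p10}.
Refine {p2,p6,p7,p8} on symbol x: members go to different blocks, giving {p2,p6,p8} and {p7}.
On input y, block {p2,p6,p8} splits into {p2,p6} and {p8}.
Split {p3,p4} by δ(·,y) → {p3} and {p4}.
Refine {p2,p6} on symbol x: members go to different blocks, giving {p2} and {p6}.
The partition is now stable with 7 blocks: {p3} | {p2} | {p10} | {p7} | {p8} | {p4} | {p6}.
The equivalence class containing p10 is {p10}, of size 1.

1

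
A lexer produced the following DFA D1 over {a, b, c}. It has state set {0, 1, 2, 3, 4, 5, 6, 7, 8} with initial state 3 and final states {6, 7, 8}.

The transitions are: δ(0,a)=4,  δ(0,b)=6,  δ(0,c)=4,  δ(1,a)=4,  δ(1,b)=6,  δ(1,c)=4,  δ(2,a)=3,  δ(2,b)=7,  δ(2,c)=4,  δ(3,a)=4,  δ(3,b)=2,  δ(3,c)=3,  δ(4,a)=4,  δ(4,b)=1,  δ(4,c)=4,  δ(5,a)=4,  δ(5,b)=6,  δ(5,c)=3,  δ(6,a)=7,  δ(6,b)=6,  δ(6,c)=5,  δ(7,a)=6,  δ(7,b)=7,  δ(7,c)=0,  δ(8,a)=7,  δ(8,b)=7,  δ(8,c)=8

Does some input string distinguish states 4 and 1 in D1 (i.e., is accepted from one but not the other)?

States {8} cannot be reached from the start state, so discard them.
Start with accepting vs non-accepting: {6,7} | {0,1,2,3,4,5}.
Split {0,1,2,3,4,5} by δ(·,b) → {0,1,2,5} and {3,4}.
The partition is now stable with 3 blocks: {6,7} | {0,1,2,5} | {3,4}.
4 and 1 end up in different blocks, so they are distinguishable. For instance, the string 'b' is accepted from only 1.

Yes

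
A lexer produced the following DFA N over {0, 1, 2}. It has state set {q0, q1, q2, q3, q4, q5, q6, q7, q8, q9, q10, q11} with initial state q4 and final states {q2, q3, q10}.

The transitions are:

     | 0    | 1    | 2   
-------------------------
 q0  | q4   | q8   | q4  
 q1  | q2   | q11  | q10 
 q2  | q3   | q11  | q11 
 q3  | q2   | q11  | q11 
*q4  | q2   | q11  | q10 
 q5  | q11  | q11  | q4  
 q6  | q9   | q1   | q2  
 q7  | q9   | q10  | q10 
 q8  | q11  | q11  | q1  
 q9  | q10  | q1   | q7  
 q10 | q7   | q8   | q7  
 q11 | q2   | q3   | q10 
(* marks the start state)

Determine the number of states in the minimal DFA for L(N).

7

First remove the unreachable states {q0,q5,q6}; 9 states remain.
Initial partition by acceptance: {q2,q3,q10} | {q1,q4,q7,q8,q9,q11}.
Split {q2,q3,q10} by δ(·,0) → {q2,q3} and {q10}.
Refine {q1,q4,q7,q8,q9,q11} on symbol 0: members go to different blocks, giving {q1,q4,q11} and {q7,q8} and {q9}.
On input 1, block {q1,q4,q11} splits into {q1,q4} and {q11}.
Refine {q7,q8} on symbol 0: members go to different blocks, giving {q7} and {q8}.
No further refinement is possible. Final partition (7 blocks): {q2,q3} | {q1,q4} | {q10} | {q7} | {q9} | {q11} | {q8}.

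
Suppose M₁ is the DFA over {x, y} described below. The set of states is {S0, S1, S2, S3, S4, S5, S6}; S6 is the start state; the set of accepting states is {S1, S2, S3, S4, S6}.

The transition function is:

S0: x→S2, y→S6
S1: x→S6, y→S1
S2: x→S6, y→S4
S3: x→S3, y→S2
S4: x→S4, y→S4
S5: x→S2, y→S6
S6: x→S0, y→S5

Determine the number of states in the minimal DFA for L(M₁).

4

States {S1,S3} cannot be reached from the start state, so discard them.
Initial partition by acceptance: {S2,S4,S6} | {S0,S5}.
On input x, block {S2,S4,S6} splits into {S2,S4} and {S6}.
Split {S2,S4} by δ(·,x) → {S2} and {S4}.
No further refinement is possible. Final partition (4 blocks): {S2} | {S0,S5} | {S6} | {S4}.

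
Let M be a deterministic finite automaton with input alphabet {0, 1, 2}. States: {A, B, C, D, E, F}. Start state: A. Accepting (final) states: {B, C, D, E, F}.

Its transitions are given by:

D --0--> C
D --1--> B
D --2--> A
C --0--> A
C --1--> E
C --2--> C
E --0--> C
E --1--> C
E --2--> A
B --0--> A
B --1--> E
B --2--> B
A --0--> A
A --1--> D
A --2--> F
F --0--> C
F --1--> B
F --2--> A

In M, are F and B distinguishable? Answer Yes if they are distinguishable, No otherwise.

Yes

Start with accepting vs non-accepting: {B,C,D,E,F} | {A}.
On input 0, block {B,C,D,E,F} splits into {D,E,F} and {B,C}.
The partition is now stable with 3 blocks: {D,E,F} | {A} | {B,C}.
F and B end up in different blocks, so they are distinguishable. For instance, the string '0' is accepted from only F.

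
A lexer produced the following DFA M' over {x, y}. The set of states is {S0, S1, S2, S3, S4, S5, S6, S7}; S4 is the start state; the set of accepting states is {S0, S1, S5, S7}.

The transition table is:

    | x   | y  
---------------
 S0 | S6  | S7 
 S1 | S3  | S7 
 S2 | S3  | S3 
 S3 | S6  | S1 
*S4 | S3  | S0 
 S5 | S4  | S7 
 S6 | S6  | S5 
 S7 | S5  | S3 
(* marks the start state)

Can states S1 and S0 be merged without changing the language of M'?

First remove the unreachable states {S2}; 7 states remain.
Initial partition by acceptance: {S0,S1,S5,S7} | {S3,S4,S6}.
Refine {S0,S1,S5,S7} on symbol x: members go to different blocks, giving {S0,S1,S5} and {S7}.
Stable partition: {S0,S1,S5} | {S3,S4,S6} | {S7} — 3 equivalence classes.
S1 and S0 lie in the same block of the stable partition, so they are equivalent — no string distinguishes them.

Yes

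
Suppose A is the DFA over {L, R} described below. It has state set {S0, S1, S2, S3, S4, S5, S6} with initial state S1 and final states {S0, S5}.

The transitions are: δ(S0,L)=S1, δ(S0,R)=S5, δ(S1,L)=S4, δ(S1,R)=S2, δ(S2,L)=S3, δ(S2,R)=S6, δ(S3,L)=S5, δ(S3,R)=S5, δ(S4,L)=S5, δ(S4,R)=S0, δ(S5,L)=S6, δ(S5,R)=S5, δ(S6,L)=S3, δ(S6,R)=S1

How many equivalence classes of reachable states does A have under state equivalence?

Every state is reachable, so we keep all 7.
Start with accepting vs non-accepting: {S0,S5} | {S1,S2,S3,S4,S6}.
Split {S1,S2,S3,S4,S6} by δ(·,L) → {S1,S2,S6} and {S3,S4}.
No further refinement is possible. Final partition (3 blocks): {S0,S5} | {S1,S2,S6} | {S3,S4}.

3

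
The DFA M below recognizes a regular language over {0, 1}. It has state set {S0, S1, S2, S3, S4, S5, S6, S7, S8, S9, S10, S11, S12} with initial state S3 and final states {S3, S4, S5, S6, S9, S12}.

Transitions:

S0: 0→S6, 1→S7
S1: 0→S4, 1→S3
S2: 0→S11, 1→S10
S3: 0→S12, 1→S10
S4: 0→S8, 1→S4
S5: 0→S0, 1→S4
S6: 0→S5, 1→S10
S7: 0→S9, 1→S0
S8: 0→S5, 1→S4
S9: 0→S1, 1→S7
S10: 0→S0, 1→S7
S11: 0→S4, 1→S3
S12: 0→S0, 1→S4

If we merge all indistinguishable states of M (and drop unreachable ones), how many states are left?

9

States {S2,S11} cannot be reached from the start state, so discard them.
Start with accepting vs non-accepting: {S3,S4,S5,S6,S9,S12} | {S0,S1,S7,S8,S10}.
Split {S3,S4,S5,S6,S9,S12} by δ(·,0) → {S4,S5,S9,S12} and {S3,S6}.
On input 1, block {S4,S5,S9,S12} splits into {S4,S5,S12} and {S9}.
On input 0, block {S0,S1,S7,S8,S10} splits into {S1,S8} and {S0} and {S7} and {S10}.
Split {S4,S5,S12} by δ(·,0) → {S5,S12} and {S4}.
On input 0, block {S1,S8} splits into {S1} and {S8}.
No further refinement is possible. Final partition (9 blocks): {S5,S12} | {S1} | {S3,S6} | {S9} | {S0} | {S7} | {S10} | {S4} | {S8}.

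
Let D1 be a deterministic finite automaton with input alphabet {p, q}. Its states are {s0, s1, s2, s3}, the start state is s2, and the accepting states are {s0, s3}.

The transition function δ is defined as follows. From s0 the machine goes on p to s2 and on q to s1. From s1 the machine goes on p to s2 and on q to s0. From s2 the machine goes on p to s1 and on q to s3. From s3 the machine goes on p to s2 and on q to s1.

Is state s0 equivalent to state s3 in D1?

All states are reachable from the start state.
P0 = {s0,s3} | {s1,s2}.
The partition is now stable with 2 blocks: {s0,s3} | {s1,s2}.
s0 and s3 lie in the same block of the stable partition, so they are equivalent — no string distinguishes them.

Yes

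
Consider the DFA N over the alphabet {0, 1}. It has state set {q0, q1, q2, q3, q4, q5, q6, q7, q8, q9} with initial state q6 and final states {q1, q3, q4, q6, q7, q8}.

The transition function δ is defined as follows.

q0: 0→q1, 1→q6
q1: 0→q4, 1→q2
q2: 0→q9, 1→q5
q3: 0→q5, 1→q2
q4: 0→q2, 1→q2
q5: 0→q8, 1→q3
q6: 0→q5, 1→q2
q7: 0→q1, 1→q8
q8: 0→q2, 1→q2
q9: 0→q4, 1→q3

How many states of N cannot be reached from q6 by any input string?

BFS from q6 reaches {q2, q3, q4, q5, q6, q8, q9}; the 3 state(s) q0, q1, q7 are never visited.

3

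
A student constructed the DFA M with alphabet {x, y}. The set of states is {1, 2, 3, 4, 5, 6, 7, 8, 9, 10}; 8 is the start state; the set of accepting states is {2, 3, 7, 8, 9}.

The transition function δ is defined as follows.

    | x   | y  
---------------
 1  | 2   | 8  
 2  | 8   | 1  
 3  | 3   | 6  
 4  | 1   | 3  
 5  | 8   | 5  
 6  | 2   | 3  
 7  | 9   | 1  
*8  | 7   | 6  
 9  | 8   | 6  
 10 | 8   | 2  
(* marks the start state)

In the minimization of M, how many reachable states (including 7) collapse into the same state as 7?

5

First remove the unreachable states {4,5,10}; 7 states remain.
P0 = {2,3,7,8,9} | {1,6}.
Stable partition: {2,3,7,8,9} | {1,6} — 2 equivalence classes.
The equivalence class containing 7 is {2,3,7,8,9}, of size 5.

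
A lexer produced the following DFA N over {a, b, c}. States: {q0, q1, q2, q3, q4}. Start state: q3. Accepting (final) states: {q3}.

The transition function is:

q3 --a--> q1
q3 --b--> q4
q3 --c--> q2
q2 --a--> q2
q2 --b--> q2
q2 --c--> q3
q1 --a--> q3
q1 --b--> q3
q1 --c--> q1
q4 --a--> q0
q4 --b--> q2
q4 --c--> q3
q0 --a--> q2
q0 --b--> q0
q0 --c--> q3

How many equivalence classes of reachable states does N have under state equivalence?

Initial partition by acceptance: {q3} | {q0,q1,q2,q4}.
Refine {q0,q1,q2,q4} on symbol a: members go to different blocks, giving {q0,q2,q4} and {q1}.
No further refinement is possible. Final partition (3 blocks): {q3} | {q0,q2,q4} | {q1}.

3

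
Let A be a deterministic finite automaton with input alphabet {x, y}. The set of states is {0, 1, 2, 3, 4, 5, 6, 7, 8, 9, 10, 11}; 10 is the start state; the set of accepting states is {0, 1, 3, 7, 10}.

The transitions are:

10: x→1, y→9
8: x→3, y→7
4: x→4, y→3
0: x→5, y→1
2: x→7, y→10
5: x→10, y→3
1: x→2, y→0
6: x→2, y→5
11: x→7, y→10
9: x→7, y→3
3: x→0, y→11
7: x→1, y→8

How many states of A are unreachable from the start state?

2

BFS from 10 reaches {0, 1, 2, 3, 5, 7, 8, 9, 10, 11}; the 2 state(s) 4, 6 are never visited.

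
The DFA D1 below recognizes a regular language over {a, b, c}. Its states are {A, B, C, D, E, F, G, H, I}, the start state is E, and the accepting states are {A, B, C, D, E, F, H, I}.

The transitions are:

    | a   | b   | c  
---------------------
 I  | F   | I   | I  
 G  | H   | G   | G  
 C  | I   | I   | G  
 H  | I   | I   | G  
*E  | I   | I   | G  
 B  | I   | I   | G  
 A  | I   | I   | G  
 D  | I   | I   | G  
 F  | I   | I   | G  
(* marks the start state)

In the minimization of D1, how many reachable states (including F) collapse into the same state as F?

States {A,B,C,D} cannot be reached from the start state, so discard them.
Initial partition by acceptance: {E,F,H,I} | {G}.
On input c, block {E,F,H,I} splits into {E,F,H} and {I}.
No further refinement is possible. Final partition (3 blocks): {E,F,H} | {G} | {I}.
The equivalence class containing F is {E,F,H}, of size 3.

3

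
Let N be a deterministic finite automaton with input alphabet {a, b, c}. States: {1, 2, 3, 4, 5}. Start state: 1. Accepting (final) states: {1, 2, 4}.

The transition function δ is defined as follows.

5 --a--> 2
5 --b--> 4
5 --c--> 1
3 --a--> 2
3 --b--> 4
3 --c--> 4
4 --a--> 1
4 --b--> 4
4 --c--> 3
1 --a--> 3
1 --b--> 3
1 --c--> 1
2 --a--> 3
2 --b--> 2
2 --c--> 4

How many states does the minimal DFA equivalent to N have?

States {5} cannot be reached from the start state, so discard them.
Start with accepting vs non-accepting: {1,2,4} | {3}.
Split {1,2,4} by δ(·,a) → {1,2} and {4}.
Refine {1,2} on symbol b: members go to different blocks, giving {1} and {2}.
No further refinement is possible. Final partition (4 blocks): {1} | {3} | {4} | {2}.

4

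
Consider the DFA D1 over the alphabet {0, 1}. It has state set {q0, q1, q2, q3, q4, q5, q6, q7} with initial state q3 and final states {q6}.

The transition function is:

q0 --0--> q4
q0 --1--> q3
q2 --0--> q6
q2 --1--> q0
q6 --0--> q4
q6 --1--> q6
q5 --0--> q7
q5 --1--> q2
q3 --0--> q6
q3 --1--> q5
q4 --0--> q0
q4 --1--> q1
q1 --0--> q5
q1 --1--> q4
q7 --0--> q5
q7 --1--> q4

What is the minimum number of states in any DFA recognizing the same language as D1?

All states are reachable from the start state.
Start with accepting vs non-accepting: {q6} | {q0,q1,q2,q3,q4,q5,q7}.
On input 0, block {q0,q1,q2,q3,q4,q5,q7} splits into {q0,q1,q4,q5,q7} and {q2,q3}.
Refine {q0,q1,q4,q5,q7} on symbol 1: members go to different blocks, giving {q1,q4,q7} and {q0,q5}.
No further refinement is possible. Final partition (4 blocks): {q6} | {q1,q4,q7} | {q2,q3} | {q0,q5}.

4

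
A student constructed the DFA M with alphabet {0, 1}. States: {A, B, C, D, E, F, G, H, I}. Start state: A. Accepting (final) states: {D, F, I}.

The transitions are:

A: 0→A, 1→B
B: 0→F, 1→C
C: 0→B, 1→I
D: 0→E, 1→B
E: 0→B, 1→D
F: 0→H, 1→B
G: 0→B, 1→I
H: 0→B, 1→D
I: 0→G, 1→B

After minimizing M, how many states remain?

4

P0 = {D,F,I} | {A,B,C,E,G,H}.
On input 0, block {A,B,C,E,G,H} splits into {A,C,E,G,H} and {B}.
On input 0, block {A,C,E,G,H} splits into {C,E,G,H} and {A}.
The partition is now stable with 4 blocks: {D,F,I} | {C,E,G,H} | {B} | {A}.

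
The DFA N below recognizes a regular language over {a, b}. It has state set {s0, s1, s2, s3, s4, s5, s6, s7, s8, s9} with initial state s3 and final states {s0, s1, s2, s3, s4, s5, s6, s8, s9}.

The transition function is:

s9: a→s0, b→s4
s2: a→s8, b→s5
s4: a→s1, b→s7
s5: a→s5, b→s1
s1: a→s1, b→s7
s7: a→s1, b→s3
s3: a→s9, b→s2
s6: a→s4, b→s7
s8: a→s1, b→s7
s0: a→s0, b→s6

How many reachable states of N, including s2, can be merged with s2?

1

All states are reachable from the start state.
Start with accepting vs non-accepting: {s0,s1,s2,s3,s4,s5,s6,s8,s9} | {s7}.
Split {s0,s1,s2,s3,s4,s5,s6,s8,s9} by δ(·,b) → {s0,s2,s3,s5,s9} and {s1,s4,s6,s8}.
On input a, block {s0,s2,s3,s5,s9} splits into {s0,s3,s5,s9} and {s2}.
On input b, block {s0,s3,s5,s9} splits into {s0,s5,s9} and {s3}.
The partition is now stable with 5 blocks: {s0,s5,s9} | {s7} | {s1,s4,s6,s8} | {s2} | {s3}.
State s2 belongs to the block {s2}, which has 1 states.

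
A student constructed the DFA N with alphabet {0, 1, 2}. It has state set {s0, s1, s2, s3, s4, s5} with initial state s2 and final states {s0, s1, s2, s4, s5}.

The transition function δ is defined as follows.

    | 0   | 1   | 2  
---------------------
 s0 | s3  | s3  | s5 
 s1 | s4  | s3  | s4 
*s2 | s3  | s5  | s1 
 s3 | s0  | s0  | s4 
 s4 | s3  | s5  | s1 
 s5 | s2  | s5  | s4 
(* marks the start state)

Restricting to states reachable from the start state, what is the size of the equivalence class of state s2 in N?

Initial partition by acceptance: {s0,s1,s2,s4,s5} | {s3}.
Refine {s0,s1,s2,s4,s5} on symbol 0: members go to different blocks, giving {s0,s2,s4} and {s1,s5}.
On input 1, block {s0,s2,s4} splits into {s2,s4} and {s0}.
Refine {s1,s5} on symbol 1: members go to different blocks, giving {s1} and {s5}.
The partition is now stable with 5 blocks: {s2,s4} | {s3} | {s1} | {s0} | {s5}.
State s2 belongs to the block {s2,s4}, which has 2 states.

2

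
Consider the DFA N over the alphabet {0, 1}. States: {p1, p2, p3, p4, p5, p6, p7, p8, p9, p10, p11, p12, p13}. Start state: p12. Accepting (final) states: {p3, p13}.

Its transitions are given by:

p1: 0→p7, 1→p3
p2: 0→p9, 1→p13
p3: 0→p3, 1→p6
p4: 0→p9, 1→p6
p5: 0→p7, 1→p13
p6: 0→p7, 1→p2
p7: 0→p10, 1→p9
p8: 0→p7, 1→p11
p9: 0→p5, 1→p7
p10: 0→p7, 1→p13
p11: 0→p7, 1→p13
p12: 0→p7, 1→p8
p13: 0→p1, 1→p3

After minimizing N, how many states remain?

7

First remove the unreachable states {p4}; 12 states remain.
P0 = {p3,p13} | {p1,p2,p5,p6,p7,p8,p9,p10,p11,p12}.
Refine {p3,p13} on symbol 0: members go to different blocks, giving {p3} and {p13}.
On input 1, block {p1,p2,p5,p6,p7,p8,p9,p10,p11,p12} splits into {p6,p7,p8,p9,p12} and {p2,p5,p10,p11} and {p1}.
Refine {p6,p7,p8,p9,p12} on symbol 0: members go to different blocks, giving {p6,p8,p12} and {p7,p9}.
Refine {p6,p8,p12} on symbol 1: members go to different blocks, giving {p6,p8} and {p12}.
No further refinement is possible. Final partition (7 blocks): {p3} | {p6,p8} | {p13} | {p2,p5,p10,p11} | {p1} | {p7,p9} | {p12}.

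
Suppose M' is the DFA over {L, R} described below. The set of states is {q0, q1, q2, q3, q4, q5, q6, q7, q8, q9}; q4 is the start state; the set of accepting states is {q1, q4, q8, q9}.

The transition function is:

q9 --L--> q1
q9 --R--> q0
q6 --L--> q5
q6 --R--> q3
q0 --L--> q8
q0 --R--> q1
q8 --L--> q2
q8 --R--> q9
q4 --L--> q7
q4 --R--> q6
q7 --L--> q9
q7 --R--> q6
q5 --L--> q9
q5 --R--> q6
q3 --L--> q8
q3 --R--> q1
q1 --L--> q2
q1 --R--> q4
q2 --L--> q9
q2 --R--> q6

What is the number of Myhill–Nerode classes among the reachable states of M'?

7

Start with accepting vs non-accepting: {q1,q4,q8,q9} | {q0,q2,q3,q5,q6,q7}.
Refine {q1,q4,q8,q9} on symbol L: members go to different blocks, giving {q1,q4,q8} and {q9}.
Refine {q1,q4,q8} on symbol R: members go to different blocks, giving {q1} and {q4} and {q8}.
On input L, block {q0,q2,q3,q5,q6,q7} splits into {q2,q5,q7} and {q0,q3} and {q6}.
The partition is now stable with 7 blocks: {q1} | {q2,q5,q7} | {q9} | {q4} | {q8} | {q0,q3} | {q6}.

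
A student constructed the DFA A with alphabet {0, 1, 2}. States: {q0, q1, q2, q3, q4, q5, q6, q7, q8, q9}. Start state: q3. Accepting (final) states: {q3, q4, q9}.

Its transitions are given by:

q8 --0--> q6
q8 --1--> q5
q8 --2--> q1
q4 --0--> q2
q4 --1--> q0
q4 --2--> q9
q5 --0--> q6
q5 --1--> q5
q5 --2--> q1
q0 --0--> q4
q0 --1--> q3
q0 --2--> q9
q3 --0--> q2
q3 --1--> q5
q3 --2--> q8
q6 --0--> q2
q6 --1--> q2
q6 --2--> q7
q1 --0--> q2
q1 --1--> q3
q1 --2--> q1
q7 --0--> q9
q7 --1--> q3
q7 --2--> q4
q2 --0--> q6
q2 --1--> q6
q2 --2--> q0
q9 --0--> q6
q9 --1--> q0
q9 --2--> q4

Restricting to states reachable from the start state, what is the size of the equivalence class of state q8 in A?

All states are reachable from the start state.
Start with accepting vs non-accepting: {q3,q4,q9} | {q0,q1,q2,q5,q6,q7,q8}.
Split {q3,q4,q9} by δ(·,2) → {q4,q9} and {q3}.
Split {q0,q1,q2,q5,q6,q7,q8} by δ(·,0) → {q1,q2,q5,q6,q8} and {q0,q7}.
Refine {q1,q2,q5,q6,q8} on symbol 1: members go to different blocks, giving {q2,q5,q6,q8} and {q1}.
On input 2, block {q2,q5,q6,q8} splits into {q2,q6} and {q5,q8}.
Stable partition: {q4,q9} | {q2,q6} | {q3} | {q0,q7} | {q1} | {q5,q8} — 6 equivalence classes.
State q8 belongs to the block {q5,q8}, which has 2 states.

2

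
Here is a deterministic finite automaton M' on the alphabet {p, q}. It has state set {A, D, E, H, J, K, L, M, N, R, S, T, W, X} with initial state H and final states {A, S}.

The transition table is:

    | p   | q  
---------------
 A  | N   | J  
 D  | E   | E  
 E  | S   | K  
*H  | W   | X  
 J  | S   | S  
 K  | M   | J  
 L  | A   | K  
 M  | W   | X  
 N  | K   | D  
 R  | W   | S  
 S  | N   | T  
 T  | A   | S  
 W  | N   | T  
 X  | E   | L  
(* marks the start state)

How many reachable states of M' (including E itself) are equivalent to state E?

First remove the unreachable states {R}; 13 states remain.
Initial partition by acceptance: {A,S} | {D,E,H,J,K,L,M,N,T,W,X}.
On input p, block {D,E,H,J,K,L,M,N,T,W,X} splits into {D,H,K,M,N,W,X} and {E,J,L,T}.
Split {D,H,K,M,N,W,X} by δ(·,p) → {H,K,M,N,W} and {D,X}.
On input q, block {H,K,M,N,W} splits into {H,M,N} and {K,W}.
On input q, block {E,J,L,T} splits into {J,T} and {E,L}.
No further refinement is possible. Final partition (6 blocks): {A,S} | {H,M,N} | {J,T} | {D,X} | {K,W} | {E,L}.
State E belongs to the block {E,L}, which has 2 states.

2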